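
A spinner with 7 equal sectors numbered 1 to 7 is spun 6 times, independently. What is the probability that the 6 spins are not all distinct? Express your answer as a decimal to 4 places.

P(all 6 different) = 7/7 · 6/7 · ··· · 2/7 ≈ 0.0428.
P(at least two equal) = 1 − 0.0428 = 0.9572.

0.9572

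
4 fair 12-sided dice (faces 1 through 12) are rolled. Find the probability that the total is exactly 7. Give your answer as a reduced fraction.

5/5184

There are 12^4 = 20736 equally likely outcomes.
The number of ordered 4-tuples from {1,…,12} summing to 7 is 20.
P(sum = 7) = 20/20736 = 5/5184.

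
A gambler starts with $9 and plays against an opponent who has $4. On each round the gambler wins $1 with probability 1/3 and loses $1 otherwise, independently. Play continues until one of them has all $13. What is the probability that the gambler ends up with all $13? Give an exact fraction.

Let r = q/p = (2/3)/(1/3) = 2. The recurrence P(i) = p·P(i+1) + q·P(i−1) with P(0)=0, P(13)=1 gives P(i) = (1 − r^i)/(1 − r^13).
P(9) = (1 − (2)^9) / (1 − (2)^13) = 511/8191.

511/8191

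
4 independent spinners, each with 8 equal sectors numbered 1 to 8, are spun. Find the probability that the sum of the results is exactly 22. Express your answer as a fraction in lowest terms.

There are 8^4 = 4096 equally likely outcomes.
The number of ordered 4-tuples from {1,…,8} summing to 22 is 246.
P(sum = 22) = 246/4096 = 123/2048.

123/2048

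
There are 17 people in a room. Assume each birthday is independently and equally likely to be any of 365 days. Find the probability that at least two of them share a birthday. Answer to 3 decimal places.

It's easier to compute the probability that all 17 are distinct.
P(all distinct) = 365/365 · 364/365 · ··· · 349/365 ≈ 0.685.
So the probability of at least one match is 1 − 0.685 = 0.315.

0.315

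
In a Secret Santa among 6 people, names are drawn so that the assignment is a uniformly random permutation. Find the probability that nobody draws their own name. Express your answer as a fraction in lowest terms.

53/144

This is the derangement probability: permutations of 6 with no fixed point.
D(6) = 6! · (1 − 1/1! + 1/2! − ··· + (−1)^6/6!) = 265.
P = 265/720 = 53/144.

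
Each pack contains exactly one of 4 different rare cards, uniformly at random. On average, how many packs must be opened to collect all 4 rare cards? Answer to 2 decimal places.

After i distinct types are collected, each trial gives a new one with probability (4−i)/4, so the expected wait for the next new type is 4/(4−i).
E = 4/4 + 4/3 + 4/2 + 4/1 = 25/3 ≈ 8.33.

8.33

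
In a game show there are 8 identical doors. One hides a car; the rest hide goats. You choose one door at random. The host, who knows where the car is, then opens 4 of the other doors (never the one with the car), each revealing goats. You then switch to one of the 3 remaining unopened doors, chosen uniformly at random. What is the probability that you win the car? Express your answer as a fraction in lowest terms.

7/24

Your original door holds the car with probability 1/8, so the other 7 collectively hold it with probability 7/8.
The host can always find 4 empty doors to open, so the reveals don't change that 7/8; it is now spread over the 3 remaining unopened doors.
P(win by switching) = (7/8) · (1/3) = 7/24.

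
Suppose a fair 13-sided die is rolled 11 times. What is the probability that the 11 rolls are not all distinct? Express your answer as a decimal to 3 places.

0.998

P(all 11 different) = 13/13 · 12/13 · ··· · 3/13 ≈ 0.002.
P(at least two equal) = 1 − 0.002 = 0.998.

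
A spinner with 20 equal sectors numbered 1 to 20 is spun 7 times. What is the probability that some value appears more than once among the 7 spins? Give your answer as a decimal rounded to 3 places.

0.695

P(all 7 different) = 20/20 · 19/20 · ··· · 14/20 ≈ 0.305.
P(at least two equal) = 1 − 0.305 = 0.695.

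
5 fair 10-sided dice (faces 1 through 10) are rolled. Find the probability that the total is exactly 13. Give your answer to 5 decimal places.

0.00495

There are 10^5 = 100000 equally likely outcomes.
The number of ordered 5-tuples from {1,…,10} summing to 13 is 495.
P(sum = 13) = 495/100000 = 99/20000 ≈ 0.00495.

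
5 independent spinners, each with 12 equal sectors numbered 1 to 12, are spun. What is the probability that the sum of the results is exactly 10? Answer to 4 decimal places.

0.0005

There are 12^5 = 248832 equally likely outcomes.
The number of ordered 5-tuples from {1,…,12} summing to 10 is 126.
P(sum = 10) = 126/248832 = 7/13824 ≈ 0.0005.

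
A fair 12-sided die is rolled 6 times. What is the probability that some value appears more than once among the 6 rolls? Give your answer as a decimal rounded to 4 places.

0.7772

P(all 6 different) = 12/12 · 11/12 · ··· · 7/12 ≈ 0.2228.
P(at least two equal) = 1 − 0.2228 = 0.7772.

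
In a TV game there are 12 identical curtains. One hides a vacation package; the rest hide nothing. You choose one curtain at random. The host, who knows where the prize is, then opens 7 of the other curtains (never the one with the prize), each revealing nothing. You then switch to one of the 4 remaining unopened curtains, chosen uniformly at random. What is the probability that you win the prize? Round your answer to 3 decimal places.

0.229

Your original curtain holds the prize with probability 1/12, so the other 11 collectively hold it with probability 11/12.
The host can always find 7 empty curtains to open, so the reveals don't change that 11/12; it is now spread over the 4 remaining unopened curtains.
P(win by switching) = (11/12) · (1/4) = 11/48 ≈ 0.229.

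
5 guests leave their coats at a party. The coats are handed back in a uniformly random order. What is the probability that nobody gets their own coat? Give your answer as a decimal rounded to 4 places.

This is the derangement probability: permutations of 5 with no fixed point.
D(5) = 5! · (1 − 1/1! + 1/2! − ··· + (−1)^5/5!) = 44.
P = 44/120 = 11/30 ≈ 0.3667.

0.3667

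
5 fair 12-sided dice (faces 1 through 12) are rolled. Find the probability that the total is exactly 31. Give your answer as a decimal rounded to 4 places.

0.0493

There are 12^5 = 248832 equally likely outcomes.
The number of ordered 5-tuples from {1,…,12} summing to 31 is 12255.
P(sum = 31) = 12255/248832 = 4085/82944 ≈ 0.0493.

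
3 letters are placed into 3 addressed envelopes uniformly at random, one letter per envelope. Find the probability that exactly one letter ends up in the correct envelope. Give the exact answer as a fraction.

Choose which one is fixed: C(3,1) = 3 ways.
The remaining 2 must have no fixed point: D(2) = 1.
P = 3·1/6 = 1/2.

1/2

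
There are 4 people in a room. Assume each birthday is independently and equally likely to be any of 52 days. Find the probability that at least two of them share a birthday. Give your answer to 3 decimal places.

0.111

It's easier to compute the probability that all 4 are distinct.
P(all distinct) = 52/52 · 51/52 · ··· · 49/52 ≈ 0.889.
So the probability of at least one match is 1 − 0.889 = 0.111.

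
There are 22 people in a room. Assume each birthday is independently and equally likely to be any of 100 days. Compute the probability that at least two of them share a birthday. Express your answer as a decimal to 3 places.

It's easier to compute the probability that all 22 are distinct.
P(all distinct) = 100/100 · 99/100 · ··· · 79/100 ≈ 0.082.
So the probability of at least one match is 1 − 0.082 = 0.918.

0.918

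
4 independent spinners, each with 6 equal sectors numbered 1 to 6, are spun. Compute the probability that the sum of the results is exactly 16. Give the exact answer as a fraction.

There are 6^4 = 1296 equally likely outcomes.
The number of ordered 4-tuples from {1,…,6} summing to 16 is 125.
P(sum = 16) = 125/1296.

125/1296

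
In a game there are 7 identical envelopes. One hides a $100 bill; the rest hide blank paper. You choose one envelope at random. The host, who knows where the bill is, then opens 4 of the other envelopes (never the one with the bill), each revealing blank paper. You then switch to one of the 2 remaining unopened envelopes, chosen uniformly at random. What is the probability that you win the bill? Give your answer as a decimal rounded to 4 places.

0.4286

Your original envelope holds the bill with probability 1/7, so the other 6 collectively hold it with probability 6/7.
The host can always find 4 empty envelopes to open, so the reveals don't change that 6/7; it is now spread over the 2 remaining unopened envelopes.
P(win by switching) = (6/7) · (1/2) = 3/7 ≈ 0.4286.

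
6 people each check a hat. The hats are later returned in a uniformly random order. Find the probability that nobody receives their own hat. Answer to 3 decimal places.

0.368

This is the derangement probability: permutations of 6 with no fixed point.
D(6) = 6! · (1 − 1/1! + 1/2! − ··· + (−1)^6/6!) = 265.
P = 265/720 = 53/144 ≈ 0.368.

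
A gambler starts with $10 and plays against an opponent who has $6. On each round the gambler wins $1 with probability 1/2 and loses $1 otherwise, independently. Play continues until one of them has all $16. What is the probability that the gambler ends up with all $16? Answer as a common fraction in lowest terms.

With a fair step, P(i) = ½P(i−1) + ½P(i+1) with P(0)=0, P(16)=1 has the linear solution P(i) = i/16.
P(10) = 10/16 = 5/8.

5/8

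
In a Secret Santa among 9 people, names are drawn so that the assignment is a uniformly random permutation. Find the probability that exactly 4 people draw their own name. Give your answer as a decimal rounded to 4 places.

0.0153

Choose which 4 of the 9 are fixed: C(9,4) = 126 ways.
The remaining 5 must have no fixed point: D(5) = 44.
P = 126·44/362880 = 11/720 ≈ 0.0153.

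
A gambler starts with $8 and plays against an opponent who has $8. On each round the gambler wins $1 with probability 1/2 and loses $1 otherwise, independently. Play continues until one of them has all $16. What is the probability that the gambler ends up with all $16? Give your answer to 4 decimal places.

With a fair step, P(i) = ½P(i−1) + ½P(i+1) with P(0)=0, P(16)=1 has the linear solution P(i) = i/16.
P(8) = 8/16 = 1/2 ≈ 0.5000.

0.5000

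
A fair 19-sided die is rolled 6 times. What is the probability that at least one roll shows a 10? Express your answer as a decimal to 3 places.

0.277

P(no roll shows a 10) = (18/19)^6 ≈ 0.723.
P(at least one) = 1 − 0.723 = 0.277.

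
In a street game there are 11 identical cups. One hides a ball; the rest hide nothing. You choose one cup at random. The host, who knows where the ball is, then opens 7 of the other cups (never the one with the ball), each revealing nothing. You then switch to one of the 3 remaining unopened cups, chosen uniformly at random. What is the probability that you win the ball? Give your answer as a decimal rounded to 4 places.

Your original cup holds the ball with probability 1/11, so the other 10 collectively hold it with probability 10/11.
The host can always find 7 empty cups to open, so the reveals don't change that 10/11; it is now spread over the 3 remaining unopened cups.
P(win by switching) = (10/11) · (1/3) = 10/33 ≈ 0.3030.

0.3030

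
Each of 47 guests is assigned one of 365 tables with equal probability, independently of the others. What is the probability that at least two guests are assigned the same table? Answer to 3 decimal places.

0.955

It's easier to compute the probability that all 47 are distinct.
P(all distinct) = 365/365 · 364/365 · ··· · 319/365 ≈ 0.045.
So the probability of at least one match is 1 − 0.045 = 0.955.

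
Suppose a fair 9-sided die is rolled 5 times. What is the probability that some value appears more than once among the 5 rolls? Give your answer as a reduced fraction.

P(all 5 different) = 9/9 · 8/9 · ··· · 5/9 = 560/2187.
P(at least two equal) = 1 − 560/2187 = 1627/2187.

1627/2187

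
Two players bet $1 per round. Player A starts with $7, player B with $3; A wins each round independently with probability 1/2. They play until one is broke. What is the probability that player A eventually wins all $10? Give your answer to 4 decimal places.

0.7000

With a fair step, P(i) = ½P(i−1) + ½P(i+1) with P(0)=0, P(10)=1 has the linear solution P(i) = i/10.
P(7) = 7/10 ≈ 0.7000.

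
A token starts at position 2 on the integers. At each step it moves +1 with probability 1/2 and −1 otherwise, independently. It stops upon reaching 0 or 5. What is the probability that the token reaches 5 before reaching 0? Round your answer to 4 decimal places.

With a fair step, P(i) = ½P(i−1) + ½P(i+1) with P(0)=0, P(5)=1 has the linear solution P(i) = i/5.
P(2) = 2/5 ≈ 0.4000.

0.4000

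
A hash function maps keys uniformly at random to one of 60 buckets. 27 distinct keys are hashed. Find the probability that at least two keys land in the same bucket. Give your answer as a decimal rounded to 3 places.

It's easier to compute the probability that all 27 are distinct.
P(all distinct) = 60/60 · 59/60 · ··· · 34/60 ≈ 0.001.
So the probability of at least one match is 1 − 0.001 = 0.999.

0.999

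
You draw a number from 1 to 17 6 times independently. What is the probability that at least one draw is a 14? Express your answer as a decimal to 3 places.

0.305

P(no draw is a 14) = (16/17)^6 ≈ 0.695.
P(at least one) = 1 − 0.695 = 0.305.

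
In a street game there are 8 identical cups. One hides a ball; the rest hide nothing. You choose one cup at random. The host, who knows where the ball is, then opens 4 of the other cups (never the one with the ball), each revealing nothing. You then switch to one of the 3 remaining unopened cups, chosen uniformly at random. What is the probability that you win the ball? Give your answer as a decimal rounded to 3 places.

0.292

Your original cup holds the ball with probability 1/8, so the other 7 collectively hold it with probability 7/8.
The host can always find 4 empty cups to open, so the reveals don't change that 7/8; it is now spread over the 3 remaining unopened cups.
P(win by switching) = (7/8) · (1/3) = 7/24 ≈ 0.292.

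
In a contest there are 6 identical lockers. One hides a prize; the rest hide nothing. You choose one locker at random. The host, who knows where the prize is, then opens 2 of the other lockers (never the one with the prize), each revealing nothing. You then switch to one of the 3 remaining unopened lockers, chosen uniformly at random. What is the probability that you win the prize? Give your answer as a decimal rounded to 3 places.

Your original locker holds the prize with probability 1/6, so the other 5 collectively hold it with probability 5/6.
The host can always find 2 empty lockers to open, so the reveals don't change that 5/6; it is now spread over the 3 remaining unopened lockers.
P(win by switching) = (5/6) · (1/3) = 5/18 ≈ 0.278.

0.278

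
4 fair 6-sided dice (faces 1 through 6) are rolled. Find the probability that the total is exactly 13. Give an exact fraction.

There are 6^4 = 1296 equally likely outcomes.
The number of ordered 4-tuples from {1,…,6} summing to 13 is 140.
P(sum = 13) = 140/1296 = 35/324.

35/324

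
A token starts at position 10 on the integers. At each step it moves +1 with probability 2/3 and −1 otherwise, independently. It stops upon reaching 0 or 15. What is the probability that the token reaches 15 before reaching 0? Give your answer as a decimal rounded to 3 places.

0.999

Let r = q/p = (1/3)/(2/3) = 1/2. The recurrence P(i) = p·P(i+1) + q·P(i−1) with P(0)=0, P(15)=1 gives P(i) = (1 − r^i)/(1 − r^15).
P(10) = (1 − (1/2)^10) / (1 − (1/2)^15) = 1056/1057 ≈ 0.999.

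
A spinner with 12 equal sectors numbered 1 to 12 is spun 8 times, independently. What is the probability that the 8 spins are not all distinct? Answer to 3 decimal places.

P(all 8 different) = 12/12 · 11/12 · ··· · 5/12 ≈ 0.046.
P(at least two equal) = 1 − 0.046 = 0.954.

0.954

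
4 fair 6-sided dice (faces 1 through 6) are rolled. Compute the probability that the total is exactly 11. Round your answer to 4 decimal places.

There are 6^4 = 1296 equally likely outcomes.
The number of ordered 4-tuples from {1,…,6} summing to 11 is 104.
P(sum = 11) = 104/1296 = 13/162 ≈ 0.0802.

0.0802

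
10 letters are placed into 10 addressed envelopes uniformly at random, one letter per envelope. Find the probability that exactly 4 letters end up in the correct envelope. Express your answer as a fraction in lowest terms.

53/3456

Choose which 4 of the 10 are fixed: C(10,4) = 210 ways.
The remaining 6 must have no fixed point: D(6) = 265.
P = 210·265/3628800 = 53/3456.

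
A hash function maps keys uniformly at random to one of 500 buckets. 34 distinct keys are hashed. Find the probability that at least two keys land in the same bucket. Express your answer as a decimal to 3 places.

0.683

It's easier to compute the probability that all 34 are distinct.
P(all distinct) = 500/500 · 499/500 · ··· · 467/500 ≈ 0.317.
So the probability of at least one match is 1 − 0.317 = 0.683.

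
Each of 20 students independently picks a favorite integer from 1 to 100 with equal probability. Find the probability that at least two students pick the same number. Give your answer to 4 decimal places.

It's easier to compute the probability that all 20 are distinct.
P(all distinct) = 100/100 · 99/100 · ··· · 81/100 ≈ 0.1304.
So the probability of at least one match is 1 − 0.1304 = 0.8696.

0.8696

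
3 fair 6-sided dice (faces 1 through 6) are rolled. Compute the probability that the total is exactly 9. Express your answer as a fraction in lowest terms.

25/216

There are 6^3 = 216 equally likely outcomes.
The number of ordered 3-tuples from {1,…,6} summing to 9 is 25.
P(sum = 9) = 25/216.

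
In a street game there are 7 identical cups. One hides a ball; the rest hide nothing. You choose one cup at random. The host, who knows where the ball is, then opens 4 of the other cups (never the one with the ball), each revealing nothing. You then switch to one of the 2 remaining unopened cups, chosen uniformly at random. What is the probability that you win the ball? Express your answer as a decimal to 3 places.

0.429

Your original cup holds the ball with probability 1/7, so the other 6 collectively hold it with probability 6/7.
The host can always find 4 empty cups to open, so the reveals don't change that 6/7; it is now spread over the 2 remaining unopened cups.
P(win by switching) = (6/7) · (1/2) = 3/7 ≈ 0.429.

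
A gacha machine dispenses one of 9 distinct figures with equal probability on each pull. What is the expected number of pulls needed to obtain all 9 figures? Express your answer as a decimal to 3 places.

After i distinct types are collected, each trial gives a new one with probability (9−i)/9, so the expected wait for the next new type is 9/(9−i).
E = 9/9 + 9/8 + 9/7 + 9/6 + 9/5 + 9/4 + 9/3 + 9/2 + 9/1 = 7129/280 ≈ 25.461.

25.461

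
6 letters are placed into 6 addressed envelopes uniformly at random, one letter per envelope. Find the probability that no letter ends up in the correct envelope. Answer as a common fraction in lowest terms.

This is the derangement probability: permutations of 6 with no fixed point.
D(6) = 6! · (1 − 1/1! + 1/2! − ··· + (−1)^6/6!) = 265.
P = 265/720 = 53/144.

53/144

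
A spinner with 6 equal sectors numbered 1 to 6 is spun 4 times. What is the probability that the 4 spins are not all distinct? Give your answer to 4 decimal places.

0.7222

P(all 4 different) = 6/6 · 5/6 · ··· · 3/6 ≈ 0.2778.
P(at least two equal) = 1 − 0.2778 = 0.7222.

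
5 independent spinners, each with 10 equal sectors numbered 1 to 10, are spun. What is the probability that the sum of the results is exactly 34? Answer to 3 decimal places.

0.038

There are 10^5 = 100000 equally likely outcomes.
The number of ordered 5-tuples from {1,…,10} summing to 34 is 3795.
P(sum = 34) = 3795/100000 = 759/20000 ≈ 0.038.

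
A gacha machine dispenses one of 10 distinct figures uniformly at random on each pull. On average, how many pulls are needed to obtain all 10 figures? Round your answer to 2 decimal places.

29.29

After i distinct types are collected, each trial gives a new one with probability (10−i)/10, so the expected wait for the next new type is 10/(10−i).
E = 10/10 + 10/9 + 10/8 + 10/7 + 10/6 + 10/5 + 10/4 + 10/3 + 10/2 + 10/1 = 7381/252 ≈ 29.29.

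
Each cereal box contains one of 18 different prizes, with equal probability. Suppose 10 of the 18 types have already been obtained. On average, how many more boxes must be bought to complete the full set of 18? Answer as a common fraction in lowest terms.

6849/140

Starting from 10 distinct types, each trial gives a new one with probability (18−i)/18 when i types are held, so the wait for the next new type is 18/(18−i).
E = 18/8 + 18/7 + 18/6 + 18/5 + 18/4 + 18/3 + 18/2 + 18/1 = 6849/140.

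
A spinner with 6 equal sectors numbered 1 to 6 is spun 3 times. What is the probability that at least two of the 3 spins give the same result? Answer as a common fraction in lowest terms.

4/9

P(all 3 different) = 6/6 · 5/6 · ··· · 4/6 = 5/9.
P(at least two equal) = 1 − 5/9 = 4/9.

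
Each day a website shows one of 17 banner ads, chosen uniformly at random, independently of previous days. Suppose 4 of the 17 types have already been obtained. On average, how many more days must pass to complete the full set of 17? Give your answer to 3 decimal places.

Starting from 4 distinct types, each trial gives a new one with probability (17−i)/17 when i types are held, so the wait for the next new type is 17/(17−i).
E = 17/13 + 17/12 + 17/11 + 17/10 + 17/9 + 17/8 + 17/7 + 17/6 + 17/5 + 17/4 + 17/3 + 17/2 + 17/1 = 19481881/360360 ≈ 54.062.

54.062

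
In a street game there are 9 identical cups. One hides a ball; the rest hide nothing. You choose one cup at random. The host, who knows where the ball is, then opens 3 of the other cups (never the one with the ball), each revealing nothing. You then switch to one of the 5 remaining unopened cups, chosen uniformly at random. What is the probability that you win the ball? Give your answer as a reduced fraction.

8/45

Your original cup holds the ball with probability 1/9, so the other 8 collectively hold it with probability 8/9.
The host can always find 3 empty cups to open, so the reveals don't change that 8/9; it is now spread over the 5 remaining unopened cups.
P(win by switching) = (8/9) · (1/5) = 8/45.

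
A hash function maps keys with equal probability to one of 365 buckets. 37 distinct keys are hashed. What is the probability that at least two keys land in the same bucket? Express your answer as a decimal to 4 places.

0.8487

It's easier to compute the probability that all 37 are distinct.
P(all distinct) = 365/365 · 364/365 · ··· · 329/365 ≈ 0.1513.
So the probability of at least one match is 1 − 0.1513 = 0.8487.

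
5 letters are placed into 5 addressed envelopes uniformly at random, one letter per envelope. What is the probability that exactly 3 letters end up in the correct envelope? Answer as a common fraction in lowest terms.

1/12

Choose which 3 of the 5 are fixed: C(5,3) = 10 ways.
The remaining 2 must have no fixed point: D(2) = 1.
P = 10·1/120 = 1/12.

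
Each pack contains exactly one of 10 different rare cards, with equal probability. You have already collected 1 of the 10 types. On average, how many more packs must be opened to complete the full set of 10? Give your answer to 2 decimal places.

Starting from 1 distinct type, each trial gives a new one with probability (10−i)/10 when i types are held, so the wait for the next new type is 10/(10−i).
E = 10/9 + 10/8 + 10/7 + 10/6 + 10/5 + 10/4 + 10/3 + 10/2 + 10/1 = 7129/252 ≈ 28.29.

28.29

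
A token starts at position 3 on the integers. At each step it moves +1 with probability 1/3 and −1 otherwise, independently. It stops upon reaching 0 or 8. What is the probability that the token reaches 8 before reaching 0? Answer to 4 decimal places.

Let r = q/p = (2/3)/(1/3) = 2. The recurrence P(i) = p·P(i+1) + q·P(i−1) with P(0)=0, P(8)=1 gives P(i) = (1 − r^i)/(1 − r^8).
P(3) = (1 − (2)^3) / (1 − (2)^8) = 7/255 ≈ 0.0275.

0.0275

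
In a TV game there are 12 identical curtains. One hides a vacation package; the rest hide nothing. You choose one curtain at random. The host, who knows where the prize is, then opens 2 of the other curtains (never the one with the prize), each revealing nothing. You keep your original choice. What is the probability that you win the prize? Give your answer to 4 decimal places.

0.0833

The host can always open 2 empty curtains regardless of your choice, so the reveals give no information about your original curtain.
P(win by staying) = 1/12 ≈ 0.0833.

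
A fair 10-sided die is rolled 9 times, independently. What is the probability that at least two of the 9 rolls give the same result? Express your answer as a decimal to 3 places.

0.996

P(all 9 different) = 10/10 · 9/10 · ··· · 2/10 ≈ 0.004.
P(at least two equal) = 1 − 0.004 = 0.996.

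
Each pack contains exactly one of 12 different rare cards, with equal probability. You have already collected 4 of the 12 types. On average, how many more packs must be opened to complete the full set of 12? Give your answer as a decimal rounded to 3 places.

32.614

Starting from 4 distinct types, each trial gives a new one with probability (12−i)/12 when i types are held, so the wait for the next new type is 12/(12−i).
E = 12/8 + 12/7 + 12/6 + 12/5 + 12/4 + 12/3 + 12/2 + 12/1 = 2283/70 ≈ 32.614.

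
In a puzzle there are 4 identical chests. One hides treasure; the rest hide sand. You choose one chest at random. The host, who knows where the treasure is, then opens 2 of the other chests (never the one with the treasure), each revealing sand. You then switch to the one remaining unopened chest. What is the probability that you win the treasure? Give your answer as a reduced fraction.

Your original chest holds the treasure with probability 1/4, so the other 3 collectively hold it with probability 3/4.
The host can always find 2 empty chests to open, so the reveals don't change that 3/4; it is now spread over the 1 remaining unopened chest.
P(win by switching) = (3/4) · (1/1) = 3/4.

3/4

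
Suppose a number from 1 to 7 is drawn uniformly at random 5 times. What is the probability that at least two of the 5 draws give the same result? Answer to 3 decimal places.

P(all 5 different) = 7/7 · 6/7 · ··· · 3/7 ≈ 0.150.
P(at least two equal) = 1 − 0.150 = 0.850.

0.850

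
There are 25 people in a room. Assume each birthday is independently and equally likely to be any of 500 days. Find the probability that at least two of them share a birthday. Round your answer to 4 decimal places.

It's easier to compute the probability that all 25 are distinct.
P(all distinct) = 500/500 · 499/500 · ··· · 476/500 ≈ 0.5433.
So the probability of at least one match is 1 − 0.5433 = 0.4567.

0.4567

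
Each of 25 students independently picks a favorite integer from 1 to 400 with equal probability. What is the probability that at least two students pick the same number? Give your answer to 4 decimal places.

It's easier to compute the probability that all 25 are distinct.
P(all distinct) = 400/400 · 399/400 · ··· · 376/400 ≈ 0.4650.
So the probability of at least one match is 1 − 0.4650 = 0.5350.

0.5350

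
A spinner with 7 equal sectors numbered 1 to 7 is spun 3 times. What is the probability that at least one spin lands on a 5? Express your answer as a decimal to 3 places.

P(no spin lands on a 5) = (6/7)^3 ≈ 0.630.
P(at least one) = 1 − 0.630 = 0.370.

0.370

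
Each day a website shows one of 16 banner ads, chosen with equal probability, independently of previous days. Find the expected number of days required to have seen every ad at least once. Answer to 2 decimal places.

54.09

After i distinct types are collected, each trial gives a new one with probability (16−i)/16, so the expected wait for the next new type is 16/(16−i).
E = 16/16 + 16/15 + 16/14 + 16/13 + 16/12 + 16/11 + 16/10 + 16/9 + 16/8 + 16/7 + 16/6 + 16/5 + 16/4 + 16/3 + 16/2 + 16/1 = 2436559/45045 ≈ 54.09.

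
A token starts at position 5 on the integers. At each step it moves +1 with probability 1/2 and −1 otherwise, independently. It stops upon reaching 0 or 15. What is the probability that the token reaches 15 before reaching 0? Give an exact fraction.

With a fair step, P(i) = ½P(i−1) + ½P(i+1) with P(0)=0, P(15)=1 has the linear solution P(i) = i/15.
P(5) = 5/15 = 1/3.

1/3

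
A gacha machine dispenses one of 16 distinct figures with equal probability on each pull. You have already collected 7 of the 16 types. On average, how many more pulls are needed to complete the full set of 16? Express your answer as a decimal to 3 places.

45.263

Starting from 7 distinct types, each trial gives a new one with probability (16−i)/16 when i types are held, so the wait for the next new type is 16/(16−i).
E = 16/9 + 16/8 + 16/7 + 16/6 + 16/5 + 16/4 + 16/3 + 16/2 + 16/1 = 14258/315 ≈ 45.263.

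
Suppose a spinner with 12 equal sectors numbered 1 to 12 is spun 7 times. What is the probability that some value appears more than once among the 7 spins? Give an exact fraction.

3071/3456

P(all 7 different) = 12/12 · 11/12 · ··· · 6/12 = 385/3456.
P(at least two equal) = 1 − 385/3456 = 3071/3456.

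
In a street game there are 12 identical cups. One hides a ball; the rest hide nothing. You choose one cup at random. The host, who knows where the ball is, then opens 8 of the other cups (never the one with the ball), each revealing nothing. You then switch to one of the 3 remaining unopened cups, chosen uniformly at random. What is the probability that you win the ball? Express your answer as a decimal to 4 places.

0.3056

Your original cup holds the ball with probability 1/12, so the other 11 collectively hold it with probability 11/12.
The host can always find 8 empty cups to open, so the reveals don't change that 11/12; it is now spread over the 3 remaining unopened cups.
P(win by switching) = (11/12) · (1/3) = 11/36 ≈ 0.3056.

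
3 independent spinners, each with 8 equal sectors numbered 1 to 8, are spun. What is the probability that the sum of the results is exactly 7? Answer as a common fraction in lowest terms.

15/512

There are 8^3 = 512 equally likely outcomes.
The number of ordered 3-tuples from {1,…,8} summing to 7 is 15.
P(sum = 7) = 15/512.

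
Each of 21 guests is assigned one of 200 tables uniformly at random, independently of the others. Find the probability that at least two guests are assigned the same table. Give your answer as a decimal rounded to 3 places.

It's easier to compute the probability that all 21 are distinct.
P(all distinct) = 200/200 · 199/200 · ··· · 180/200 ≈ 0.337.
So the probability of at least one match is 1 − 0.337 = 0.663.

0.663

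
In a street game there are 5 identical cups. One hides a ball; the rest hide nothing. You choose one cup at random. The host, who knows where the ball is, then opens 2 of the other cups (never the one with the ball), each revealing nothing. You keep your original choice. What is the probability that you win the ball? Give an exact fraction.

1/5

The host can always open 2 empty cups regardless of your choice, so the reveals give no information about your original cup.
P(win by staying) = 1/5.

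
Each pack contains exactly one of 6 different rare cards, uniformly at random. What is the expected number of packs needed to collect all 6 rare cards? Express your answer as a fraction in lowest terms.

After i distinct types are collected, each trial gives a new one with probability (6−i)/6, so the expected wait for the next new type is 6/(6−i).
E = 6/6 + 6/5 + 6/4 + 6/3 + 6/2 + 6/1 = 147/10.

147/10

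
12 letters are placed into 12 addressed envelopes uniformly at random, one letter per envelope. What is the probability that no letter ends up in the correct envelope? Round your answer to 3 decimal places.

0.368

This is the derangement probability: permutations of 12 with no fixed point.
D(12) = 12! · (1 − 1/1! + 1/2! − ··· + (−1)^12/12!) = 176214841.
P = 176214841/479001600 = 16019531/43545600 ≈ 0.368.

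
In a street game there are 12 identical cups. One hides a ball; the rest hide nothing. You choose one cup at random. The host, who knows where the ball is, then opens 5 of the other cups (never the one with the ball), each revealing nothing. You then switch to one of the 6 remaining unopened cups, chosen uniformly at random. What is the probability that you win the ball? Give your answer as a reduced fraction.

11/72

Your original cup holds the ball with probability 1/12, so the other 11 collectively hold it with probability 11/12.
The host can always find 5 empty cups to open, so the reveals don't change that 11/12; it is now spread over the 6 remaining unopened cups.
P(win by switching) = (11/12) · (1/6) = 11/72.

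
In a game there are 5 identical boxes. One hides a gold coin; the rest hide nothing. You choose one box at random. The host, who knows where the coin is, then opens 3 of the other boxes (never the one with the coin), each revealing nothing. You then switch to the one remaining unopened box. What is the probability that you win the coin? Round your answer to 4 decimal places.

Your original box holds the coin with probability 1/5, so the other 4 collectively hold it with probability 4/5.
The host can always find 3 empty boxes to open, so the reveals don't change that 4/5; it is now spread over the 1 remaining unopened box.
P(win by switching) = (4/5) · (1/1) = 4/5 ≈ 0.8000.

0.8000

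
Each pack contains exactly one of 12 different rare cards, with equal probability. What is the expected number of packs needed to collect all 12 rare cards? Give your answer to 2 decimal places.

After i distinct types are collected, each trial gives a new one with probability (12−i)/12, so the expected wait for the next new type is 12/(12−i).
E = 12/12 + 12/11 + 12/10 + 12/9 + 12/8 + 12/7 + 12/6 + 12/5 + 12/4 + 12/3 + 12/2 + 12/1 = 86021/2310 ≈ 37.24.

37.24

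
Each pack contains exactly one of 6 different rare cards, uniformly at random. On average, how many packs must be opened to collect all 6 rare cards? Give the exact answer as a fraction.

147/10

After i distinct types are collected, each trial gives a new one with probability (6−i)/6, so the expected wait for the next new type is 6/(6−i).
E = 6/6 + 6/5 + 6/4 + 6/3 + 6/2 + 6/1 = 147/10.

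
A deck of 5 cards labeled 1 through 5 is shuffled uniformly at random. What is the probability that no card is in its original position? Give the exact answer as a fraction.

This is the derangement probability: permutations of 5 with no fixed point.
D(5) = 5! · (1 − 1/1! + 1/2! − ··· + (−1)^5/5!) = 44.
P = 44/120 = 11/30.

11/30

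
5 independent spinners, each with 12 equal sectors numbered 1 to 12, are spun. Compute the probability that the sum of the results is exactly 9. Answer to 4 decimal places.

0.0003

There are 12^5 = 248832 equally likely outcomes.
The number of ordered 5-tuples from {1,…,12} summing to 9 is 70.
P(sum = 9) = 70/248832 = 35/124416 ≈ 0.0003.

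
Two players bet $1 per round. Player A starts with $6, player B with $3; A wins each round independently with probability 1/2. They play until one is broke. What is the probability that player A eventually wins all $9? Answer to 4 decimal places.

0.6667

With a fair step, P(i) = ½P(i−1) + ½P(i+1) with P(0)=0, P(9)=1 has the linear solution P(i) = i/9.
P(6) = 6/9 = 2/3 ≈ 0.6667.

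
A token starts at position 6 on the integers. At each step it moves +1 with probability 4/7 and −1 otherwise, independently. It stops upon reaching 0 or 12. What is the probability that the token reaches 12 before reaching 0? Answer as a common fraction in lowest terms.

Let r = q/p = (3/7)/(4/7) = 3/4. The recurrence P(i) = p·P(i+1) + q·P(i−1) with P(0)=0, P(12)=1 gives P(i) = (1 − r^i)/(1 − r^12).
P(6) = (1 − (3/4)^6) / (1 − (3/4)^12) = 4096/4825.

4096/4825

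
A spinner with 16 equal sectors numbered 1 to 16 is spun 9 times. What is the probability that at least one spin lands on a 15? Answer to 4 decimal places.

0.4406

P(no spin lands on a 15) = (15/16)^9 ≈ 0.5594.
P(at least one) = 1 − 0.5594 = 0.4406.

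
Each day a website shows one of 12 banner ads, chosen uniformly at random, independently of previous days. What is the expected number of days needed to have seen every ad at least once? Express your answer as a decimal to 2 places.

37.24

After i distinct types are collected, each trial gives a new one with probability (12−i)/12, so the expected wait for the next new type is 12/(12−i).
E = 12/12 + 12/11 + 12/10 + 12/9 + 12/8 + 12/7 + 12/6 + 12/5 + 12/4 + 12/3 + 12/2 + 12/1 = 86021/2310 ≈ 37.24.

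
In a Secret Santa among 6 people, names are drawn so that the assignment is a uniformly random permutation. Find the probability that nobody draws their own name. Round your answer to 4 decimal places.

This is the derangement probability: permutations of 6 with no fixed point.
D(6) = 6! · (1 − 1/1! + 1/2! − ··· + (−1)^6/6!) = 265.
P = 265/720 = 53/144 ≈ 0.3681.

0.3681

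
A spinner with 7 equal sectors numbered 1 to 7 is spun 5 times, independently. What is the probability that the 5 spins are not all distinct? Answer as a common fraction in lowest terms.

2041/2401

P(all 5 different) = 7/7 · 6/7 · ··· · 3/7 = 360/2401.
P(at least two equal) = 1 − 360/2401 = 2041/2401.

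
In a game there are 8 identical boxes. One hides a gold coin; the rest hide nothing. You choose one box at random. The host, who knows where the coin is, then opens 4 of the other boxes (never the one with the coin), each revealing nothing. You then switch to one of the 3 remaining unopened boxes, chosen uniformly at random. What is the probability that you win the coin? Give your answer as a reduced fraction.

7/24

Your original box holds the coin with probability 1/8, so the other 7 collectively hold it with probability 7/8.
The host can always find 4 empty boxes to open, so the reveals don't change that 7/8; it is now spread over the 3 remaining unopened boxes.
P(win by switching) = (7/8) · (1/3) = 7/24.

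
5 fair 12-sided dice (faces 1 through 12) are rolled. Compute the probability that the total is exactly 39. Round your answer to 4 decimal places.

0.0365

There are 12^5 = 248832 equally likely outcomes.
The number of ordered 5-tuples from {1,…,12} summing to 39 is 9075.
P(sum = 39) = 9075/248832 = 3025/82944 ≈ 0.0365.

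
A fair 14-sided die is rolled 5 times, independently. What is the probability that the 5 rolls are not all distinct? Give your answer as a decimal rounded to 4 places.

P(all 5 different) = 14/14 · 13/14 · ··· · 10/14 ≈ 0.4467.
P(at least two equal) = 1 − 0.4467 = 0.5533.

0.5533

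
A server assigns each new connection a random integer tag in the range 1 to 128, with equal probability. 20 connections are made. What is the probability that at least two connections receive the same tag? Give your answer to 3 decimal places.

0.791

It's easier to compute the probability that all 20 are distinct.
P(all distinct) = 128/128 · 127/128 · ··· · 109/128 ≈ 0.209.
So the probability of at least one match is 1 − 0.209 = 0.791.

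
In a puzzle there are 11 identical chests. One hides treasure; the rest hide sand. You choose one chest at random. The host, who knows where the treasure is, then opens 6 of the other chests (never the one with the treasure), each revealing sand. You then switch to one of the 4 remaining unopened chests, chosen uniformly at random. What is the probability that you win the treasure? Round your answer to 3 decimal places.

0.227

Your original chest holds the treasure with probability 1/11, so the other 10 collectively hold it with probability 10/11.
The host can always find 6 empty chests to open, so the reveals don't change that 10/11; it is now spread over the 4 remaining unopened chests.
P(win by switching) = (10/11) · (1/4) = 5/22 ≈ 0.227.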